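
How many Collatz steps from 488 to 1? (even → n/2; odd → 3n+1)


488 → 244 → 122 → 61 → 184 → 92 → 46 → 23 → 70 → 35 → 106 → 53 → 160 → 80 → 40 → 20 → 10 → 5 → 16 → 8 → 4 → 2 → 1
Total steps = 22

22 steps


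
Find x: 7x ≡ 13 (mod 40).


GCD(7, 40) = 1, unique solution
a^(-1) mod 40 = 23
x = 23 * 13 mod 40 = 19

x ≡ 19 (mod 40)


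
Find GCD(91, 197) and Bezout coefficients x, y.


Tabular extended Euclidean (each row: r = 91*s + 197*t):
r=91, s=1, t=0
r=197, s=0, t=1
q=0: r=91, s=1, t=0   [91*(1) + 197*(0) = 91]
q=2: r=15, s=-2, t=1   [91*(-2) + 197*(1) = 15]
q=6: r=1, s=13, t=-6   [91*(13) + 197*(-6) = 1]
q=15: r=0, s=-197, t=91   [91*(-197) + 197*(91) = 0]
GCD = 1; from the row with r=1: x=13, y=-6
Check: 91*(13) + 197*(-6) = 1183 - 1182 = 1

GCD = 1, x = 13, y = -6


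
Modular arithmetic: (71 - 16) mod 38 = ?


71 - 16 = 55
55 mod 38 = 17


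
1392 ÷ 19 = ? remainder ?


1392 = 19 * 73 + 5
Check: 1387 + 5 = 1392

q = 73, r = 5


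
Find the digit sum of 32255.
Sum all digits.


3 + 2 + 2 + 5 + 5 = 17


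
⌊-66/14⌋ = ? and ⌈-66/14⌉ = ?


-66/14 = -4.7143
floor = -5
ceil = -4

floor = -5, ceil = -4


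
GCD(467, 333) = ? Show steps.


467 = 1 * 333 + 134
333 = 2 * 134 + 65
134 = 2 * 65 + 4
65 = 16 * 4 + 1
4 = 4 * 1 + 0
GCD = 1


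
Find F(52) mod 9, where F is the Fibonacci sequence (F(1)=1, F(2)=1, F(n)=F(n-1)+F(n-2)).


F(k) mod 9 for k=1..52:
1, 1, 2, 3, 5, 8, 4, 3, 7, 1, 8, 0, 8, 8, 7, 6, 4, 1, 5, 6, 2, 8, 1, 0, 1, 1, 2, 3, 5, 8, 4, 3, 7, 1, 8, 0, 8, 8, 7, 6, 4, 1, 5, 6, 2, 8, 1, 0, 1, 1, 2, 3
F(52) mod 9 = 3


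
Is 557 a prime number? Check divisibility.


Check divisors up to sqrt(557) = 23.6008
No divisors found.
557 is prime.

Yes, 557 is prime


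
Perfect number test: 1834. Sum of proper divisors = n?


Proper divisors of 1834: 1, 2, 7, 14, 131, 262, 917
Sum = 1 + 2 + 7 + 14 + 131 + 262 + 917 = 1334

No, 1834 is not perfect (1334 ≠ 1834)


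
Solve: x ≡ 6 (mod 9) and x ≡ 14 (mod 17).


M = 9*17 = 153
M1 = M/9 = 17, M2 = M/17 = 9
M1^(-1) mod 9 = 8, M2^(-1) mod 17 = 2
x = 6*17*8 + 14*9*2 = 1068
1068 mod 153 = 150
Check: 150 mod 9 = 6 ✓, 150 mod 17 = 14 ✓

x ≡ 150 (mod 153)


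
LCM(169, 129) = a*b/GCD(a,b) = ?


GCD(169, 129) = 1
LCM = 169*129/1 = 21801/1 = 21801

LCM = 21801


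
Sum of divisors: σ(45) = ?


Divisors of 45: 1, 3, 5, 9, 15, 45
Sum = 1 + 3 + 5 + 9 + 15 + 45 = 78

σ(45) = 78


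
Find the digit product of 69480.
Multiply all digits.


6 × 9 × 4 × 8 × 0 = 0


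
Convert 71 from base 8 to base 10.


71 (base 8) = 57 (decimal)
57 (decimal) = 57 (base 10)


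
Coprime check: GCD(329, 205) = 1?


Euclidean algorithm:
329 = 1 * 205 + 124
205 = 1 * 124 + 81
124 = 1 * 81 + 43
81 = 1 * 43 + 38
43 = 1 * 38 + 5
38 = 7 * 5 + 3
5 = 1 * 3 + 2
3 = 1 * 2 + 1
2 = 2 * 1 + 0
GCD(329, 205) = 1

Yes, coprime (GCD = 1)


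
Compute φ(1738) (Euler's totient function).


1738 = 2 × 11 × 79
Prime factors: 2, 11, 79
φ(1738) = 1738 × (1-1/2) × (1-1/11) × (1-1/79)
= 1738 × 1/2 × 10/11 × 78/79 = 780

φ(1738) = 780


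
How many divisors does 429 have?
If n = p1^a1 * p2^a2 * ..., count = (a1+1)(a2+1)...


429 = 3^1 × 11^1 × 13^1
d(429) = (1+1) × (1+1) × (1+1) = 8

8 divisors


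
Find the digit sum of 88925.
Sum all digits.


8 + 8 + 9 + 2 + 5 = 32


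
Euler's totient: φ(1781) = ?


1781 = 13 × 137
Prime factors: 13, 137
φ(1781) = 1781 × (1-1/13) × (1-1/137)
= 1781 × 12/13 × 136/137 = 1632

φ(1781) = 1632


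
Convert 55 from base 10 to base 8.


55 (base 10) = 55 (decimal)
55 (decimal) = 67 (base 8)


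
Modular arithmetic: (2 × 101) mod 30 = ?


2 × 101 = 202
202 mod 30 = 22


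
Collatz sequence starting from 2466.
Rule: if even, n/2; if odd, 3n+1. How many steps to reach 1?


2466 → 1233 → 3700 → 1850 → 925 → 2776 → 1388 → 694 → 347 → 1042 → 521 → 1564 → 782 → 391 → 1174 → 587 → 1762 → 881 → 2644 → 1322 → 661 → 1984 → 992 → 496 → 248 → 124 → 62 → 31 → 94 → 47 → 142 → 71 → 214 → 107 → 322 → 161 → 484 → 242 → 121 → 364 → 182 → 91 → 274 → 137 → 412 → 206 → 103 → 310 → 155 → 466 → 233 → 700 → 350 → 175 → 526 → 263 → 790 → 395 → 1186 → 593 → 1780 → 890 → 445 → 1336 → 668 → 334 → 167 → 502 → 251 → 754 → 377 → 1132 → 566 → 283 → 850 → 425 → 1276 → 638 → 319 → 958 → 479 → 1438 → 719 → 2158 → 1079 → 3238 → 1619 → 4858 → 2429 → 7288 → 3644 → 1822 → 911 → 2734 → 1367 → 4102 → 2051 → 6154 → 3077 → 9232 → 4616 → 2308 → 1154 → 577 → 1732 → 866 → 433 → 1300 → 650 → 325 → 976 → 488 → 244 → 122 → 61 → 184 → 92 → 46 → 23 → 70 → 35 → 106 → 53 → 160 → 80 → 40 → 20 → 10 → 5 → 16 → 8 → 4 → 2 → 1
Total steps = 133

133 steps


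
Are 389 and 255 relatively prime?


Euclidean algorithm:
389 = 1 * 255 + 134
255 = 1 * 134 + 121
134 = 1 * 121 + 13
121 = 9 * 13 + 4
13 = 3 * 4 + 1
4 = 4 * 1 + 0
GCD(389, 255) = 1

Yes, coprime (GCD = 1)


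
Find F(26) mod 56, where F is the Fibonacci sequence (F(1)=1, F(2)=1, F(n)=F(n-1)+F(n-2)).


F(k) mod 56 for k=1..26:
1, 1, 2, 3, 5, 8, 13, 21, 34, 55, 33, 32, 9, 41, 50, 35, 29, 8, 37, 45, 26, 15, 41, 0, 41, 41
F(26) mod 56 = 41


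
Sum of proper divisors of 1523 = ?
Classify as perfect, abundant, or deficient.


Proper divisors: 1
Sum = 1 = 1
1 < 1523 → deficient

s(1523) = 1 (deficient)


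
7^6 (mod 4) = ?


7^1 mod 4 = 3
7^2 mod 4 = 1
7^3 mod 4 = 3
7^4 mod 4 = 1
7^5 mod 4 = 3
7^6 mod 4 = 1


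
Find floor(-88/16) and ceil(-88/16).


-88/16 = -5.5000
floor = -6
ceil = -5

floor = -6, ceil = -5


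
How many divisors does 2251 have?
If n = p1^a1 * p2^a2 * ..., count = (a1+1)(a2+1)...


2251 = 2251^1
d(2251) = (1+1) = 2

2 divisors


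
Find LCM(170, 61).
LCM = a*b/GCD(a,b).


GCD(170, 61) = 1
LCM = 170*61/1 = 10370/1 = 10370

LCM = 10370


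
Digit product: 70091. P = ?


7 × 0 × 0 × 9 × 1 = 0


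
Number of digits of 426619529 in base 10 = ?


426619529 has 9 digits in base 10
floor(log10(426619529)) + 1 = floor(8.6300) + 1 = 9

9 digits (base 10)


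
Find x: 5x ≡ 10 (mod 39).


GCD(5, 39) = 1, unique solution
a^(-1) mod 39 = 8
x = 8 * 10 mod 39 = 2

x ≡ 2 (mod 39)


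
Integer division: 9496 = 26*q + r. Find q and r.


9496 = 26 * 365 + 6
Check: 9490 + 6 = 9496

q = 365, r = 6


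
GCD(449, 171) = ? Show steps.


449 = 2 * 171 + 107
171 = 1 * 107 + 64
107 = 1 * 64 + 43
64 = 1 * 43 + 21
43 = 2 * 21 + 1
21 = 21 * 1 + 0
GCD = 1


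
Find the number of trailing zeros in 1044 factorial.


floor(1044/5) = 208
floor(1044/25) = 41
floor(1044/125) = 8
floor(1044/625) = 1
Total = 258

258 trailing zeros


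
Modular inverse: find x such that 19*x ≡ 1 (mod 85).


Use the extended Euclidean algorithm on (85, 19); each row r = 85*s + 19*t:
r=85, s=1, t=0
r=19, s=0, t=1
q=4: r=9, s=1, t=-4   [85*(1) + 19*(-4) = 9]
q=2: r=1, s=-2, t=9   [85*(-2) + 19*(9) = 1]
q=9: r=0, s=19, t=-85   [85*(19) + 19*(-85) = 0]
GCD = 1 with t = 9, so 19*(9) ≡ 1 (mod 85)
Inverse = 9 mod 85 = 9
Check: 19 * 9 = 171 ≡ 1 (mod 85)

19^(-1) ≡ 9 (mod 85)


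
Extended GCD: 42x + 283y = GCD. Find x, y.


Tabular extended Euclidean (each row: r = 42*s + 283*t):
r=42, s=1, t=0
r=283, s=0, t=1
q=0: r=42, s=1, t=0   [42*(1) + 283*(0) = 42]
q=6: r=31, s=-6, t=1   [42*(-6) + 283*(1) = 31]
q=1: r=11, s=7, t=-1   [42*(7) + 283*(-1) = 11]
q=2: r=9, s=-20, t=3   [42*(-20) + 283*(3) = 9]
q=1: r=2, s=27, t=-4   [42*(27) + 283*(-4) = 2]
q=4: r=1, s=-128, t=19   [42*(-128) + 283*(19) = 1]
q=2: r=0, s=283, t=-42   [42*(283) + 283*(-42) = 0]
GCD = 1; from the row with r=1: x=-128, y=19
Check: 42*(-128) + 283*(19) = -5376 + 5377 = 1

GCD = 1, x = -128, y = 19


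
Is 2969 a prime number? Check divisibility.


Check divisors up to sqrt(2969) = 54.4885
No divisors found.
2969 is prime.

Yes, 2969 is prime


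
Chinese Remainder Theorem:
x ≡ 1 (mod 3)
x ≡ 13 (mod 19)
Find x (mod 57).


M = 3*19 = 57
M1 = M/3 = 19, M2 = M/19 = 3
M1^(-1) mod 3 = 1, M2^(-1) mod 19 = 13
x = 1*19*1 + 13*3*13 = 526
526 mod 57 = 13
Check: 13 mod 3 = 1 ✓, 13 mod 19 = 13 ✓

x ≡ 13 (mod 57)


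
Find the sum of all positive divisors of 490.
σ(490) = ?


Divisors of 490: 1, 2, 5, 7, 10, 14, 35, 49, 70, 98, 245, 490
Sum = 1 + 2 + 5 + 7 + 10 + 14 + 35 + 49 + 70 + 98 + 245 + 490 = 1026

σ(490) = 1026


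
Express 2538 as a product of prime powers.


2538 / 2 = 1269
1269 / 3 = 423
423 / 3 = 141
141 / 3 = 47
47 / 47 = 1
2538 = 2 × 3^3 × 47


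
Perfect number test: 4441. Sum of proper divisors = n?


Proper divisors of 4441: 1
Sum = 1 = 1

No, 4441 is not perfect (1 ≠ 4441)


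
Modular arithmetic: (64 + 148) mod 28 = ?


64 + 148 = 212
212 mod 28 = 16


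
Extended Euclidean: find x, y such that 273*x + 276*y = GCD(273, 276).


Tabular extended Euclidean (each row: r = 273*s + 276*t):
r=273, s=1, t=0
r=276, s=0, t=1
q=0: r=273, s=1, t=0   [273*(1) + 276*(0) = 273]
q=1: r=3, s=-1, t=1   [273*(-1) + 276*(1) = 3]
q=91: r=0, s=92, t=-91   [273*(92) + 276*(-91) = 0]
GCD = 3; from the row with r=3: x=-1, y=1
Check: 273*(-1) + 276*(1) = -273 + 276 = 3

GCD = 3, x = -1, y = 1


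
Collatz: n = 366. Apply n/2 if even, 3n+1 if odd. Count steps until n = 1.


366 → 183 → 550 → 275 → 826 → 413 → 1240 → 620 → 310 → 155 → 466 → 233 → 700 → 350 → 175 → 526 → 263 → 790 → 395 → 1186 → 593 → 1780 → 890 → 445 → 1336 → 668 → 334 → 167 → 502 → 251 → 754 → 377 → 1132 → 566 → 283 → 850 → 425 → 1276 → 638 → 319 → 958 → 479 → 1438 → 719 → 2158 → 1079 → 3238 → 1619 → 4858 → 2429 → 7288 → 3644 → 1822 → 911 → 2734 → 1367 → 4102 → 2051 → 6154 → 3077 → 9232 → 4616 → 2308 → 1154 → 577 → 1732 → 866 → 433 → 1300 → 650 → 325 → 976 → 488 → 244 → 122 → 61 → 184 → 92 → 46 → 23 → 70 → 35 → 106 → 53 → 160 → 80 → 40 → 20 → 10 → 5 → 16 → 8 → 4 → 2 → 1
Total steps = 94

94 steps


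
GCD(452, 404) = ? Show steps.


452 = 1 * 404 + 48
404 = 8 * 48 + 20
48 = 2 * 20 + 8
20 = 2 * 8 + 4
8 = 2 * 4 + 0
GCD = 4


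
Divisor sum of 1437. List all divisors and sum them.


Divisors of 1437: 1, 3, 479, 1437
Sum = 1 + 3 + 479 + 1437 = 1920

σ(1437) = 1920


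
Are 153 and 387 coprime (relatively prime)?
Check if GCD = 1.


Euclidean algorithm:
387 = 2 * 153 + 81
153 = 1 * 81 + 72
81 = 1 * 72 + 9
72 = 8 * 9 + 0
GCD(153, 387) = 9

No, not coprime (GCD = 9)


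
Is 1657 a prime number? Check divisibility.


Check divisors up to sqrt(1657) = 40.7063
No divisors found.
1657 is prime.

Yes, 1657 is prime


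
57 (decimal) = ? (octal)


57 (base 10) = 57 (decimal)
57 (decimal) = 71 (base 8)


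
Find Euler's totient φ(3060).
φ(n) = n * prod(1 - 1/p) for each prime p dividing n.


3060 = 2^2 × 3^2 × 5 × 17
Prime factors: 2, 3, 5, 17
φ(3060) = 3060 × (1-1/2) × (1-1/3) × (1-1/5) × (1-1/17)
= 3060 × 1/2 × 2/3 × 4/5 × 16/17 = 768

φ(3060) = 768


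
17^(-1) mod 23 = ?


Use the extended Euclidean algorithm on (23, 17); each row r = 23*s + 17*t:
r=23, s=1, t=0
r=17, s=0, t=1
q=1: r=6, s=1, t=-1   [23*(1) + 17*(-1) = 6]
q=2: r=5, s=-2, t=3   [23*(-2) + 17*(3) = 5]
q=1: r=1, s=3, t=-4   [23*(3) + 17*(-4) = 1]
q=5: r=0, s=-17, t=23   [23*(-17) + 17*(23) = 0]
GCD = 1 with t = -4, so 17*(-4) ≡ 1 (mod 23)
Inverse = -4 mod 23 = 19
Check: 17 * 19 = 323 ≡ 1 (mod 23)

17^(-1) ≡ 19 (mod 23)


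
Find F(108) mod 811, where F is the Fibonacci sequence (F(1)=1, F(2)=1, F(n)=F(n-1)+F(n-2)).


F(k) mod 811 for k=1..108:
1, 1, 2, 3, 5, 8, 13, 21, 34, 55, 89, 144, 233, 377, 610, 176, 786, 151, 126, 277, 403, 680, 272, 141, 413, 554, 156, 710, 55, 765, 9, 774, 783, 746, 718, 653, 560, 402, 151, 553, 704, 446, 339, 785, 313, 287, 600, 76, 676, 752, 617, 558, 364, 111, 475, 586, 250, 25, 275, 300, 575, 64, 639, 703, 531, 423, 143, 566, 709, 464, 362, 15, 377, 392, 769, 350, 308, 658, 155, 2, 157, 159, 316, 475, 791, 455, 435, 79, 514, 593, 296, 78, 374, 452, 15, 467, 482, 138, 620, 758, 567, 514, 270, 784, 243, 216, 459, 675
F(108) mod 811 = 675


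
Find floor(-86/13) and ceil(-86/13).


-86/13 = -6.6154
floor = -7
ceil = -6

floor = -7, ceil = -6


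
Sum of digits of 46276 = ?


4 + 6 + 2 + 7 + 6 = 25


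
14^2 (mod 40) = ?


14^1 mod 40 = 14
14^2 mod 40 = 36


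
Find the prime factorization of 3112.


3112 / 2 = 1556
1556 / 2 = 778
778 / 2 = 389
389 / 389 = 1
3112 = 2^3 × 389


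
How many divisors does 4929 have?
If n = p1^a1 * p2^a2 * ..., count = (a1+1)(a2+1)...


4929 = 3^1 × 31^1 × 53^1
d(4929) = (1+1) × (1+1) × (1+1) = 8

8 divisors


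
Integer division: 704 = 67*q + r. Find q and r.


704 = 67 * 10 + 34
Check: 670 + 34 = 704

q = 10, r = 34


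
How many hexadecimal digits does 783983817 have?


783983817 in base 16 = 2EBAA4C9
Number of digits = 8

8 digits (base 16)


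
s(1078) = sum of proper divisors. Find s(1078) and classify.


Proper divisors: 1, 2, 7, 11, 14, 22, 49, 77, 98, 154, 539
Sum = 1 + 2 + 7 + 11 + 14 + 22 + 49 + 77 + 98 + 154 + 539 = 974
974 < 1078 → deficient

s(1078) = 974 (deficient)


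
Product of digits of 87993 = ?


8 × 7 × 9 × 9 × 3 = 13608


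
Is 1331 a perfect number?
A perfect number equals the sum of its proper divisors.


Proper divisors of 1331: 1, 11, 121
Sum = 1 + 11 + 121 = 133

No, 1331 is not perfect (133 ≠ 1331)


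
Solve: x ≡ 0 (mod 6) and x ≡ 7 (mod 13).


M = 6*13 = 78
M1 = M/6 = 13, M2 = M/13 = 6
M1^(-1) mod 6 = 1, M2^(-1) mod 13 = 11
x = 0*13*1 + 7*6*11 = 462
462 mod 78 = 72
Check: 72 mod 6 = 0 ✓, 72 mod 13 = 7 ✓

x ≡ 72 (mod 78)


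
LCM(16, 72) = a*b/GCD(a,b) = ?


GCD(16, 72) = 8
LCM = 16*72/8 = 1152/8 = 144

LCM = 144


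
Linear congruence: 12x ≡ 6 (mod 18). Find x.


GCD(12, 18) = 6 divides 6
Divide: 2x ≡ 1 (mod 3)
x ≡ 2 (mod 3)


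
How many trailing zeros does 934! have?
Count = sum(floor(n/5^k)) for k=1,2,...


floor(934/5) = 186
floor(934/25) = 37
floor(934/125) = 7
floor(934/625) = 1
Total = 231

231 trailing zeros


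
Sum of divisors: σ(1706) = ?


Divisors of 1706: 1, 2, 853, 1706
Sum = 1 + 2 + 853 + 1706 = 2562

σ(1706) = 2562


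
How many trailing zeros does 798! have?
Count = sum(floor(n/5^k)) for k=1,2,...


floor(798/5) = 159
floor(798/25) = 31
floor(798/125) = 6
floor(798/625) = 1
Total = 197

197 trailing zeros


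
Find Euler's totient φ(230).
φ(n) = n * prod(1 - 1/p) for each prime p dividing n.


230 = 2 × 5 × 23
Prime factors: 2, 5, 23
φ(230) = 230 × (1-1/2) × (1-1/5) × (1-1/23)
= 230 × 1/2 × 4/5 × 22/23 = 88

φ(230) = 88


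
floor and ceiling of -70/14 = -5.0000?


-70/14 = -5.0000
floor = -5
ceil = -5

floor = -5, ceil = -5


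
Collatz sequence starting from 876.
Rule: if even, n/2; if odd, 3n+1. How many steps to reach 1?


876 → 438 → 219 → 658 → 329 → 988 → 494 → 247 → 742 → 371 → 1114 → 557 → 1672 → 836 → 418 → 209 → 628 → 314 → 157 → 472 → 236 → 118 → 59 → 178 → 89 → 268 → 134 → 67 → 202 → 101 → 304 → 152 → 76 → 38 → 19 → 58 → 29 → 88 → 44 → 22 → 11 → 34 → 17 → 52 → 26 → 13 → 40 → 20 → 10 → 5 → 16 → 8 → 4 → 2 → 1
Total steps = 54

54 steps


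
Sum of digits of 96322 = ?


9 + 6 + 3 + 2 + 2 = 22


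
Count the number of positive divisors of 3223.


3223 = 11^1 × 293^1
d(3223) = (1+1) × (1+1) = 4

4 divisors


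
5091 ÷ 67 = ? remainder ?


5091 = 67 * 75 + 66
Check: 5025 + 66 = 5091

q = 75, r = 66


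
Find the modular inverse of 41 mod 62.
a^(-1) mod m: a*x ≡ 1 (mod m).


Use the extended Euclidean algorithm on (62, 41); each row r = 62*s + 41*t:
r=62, s=1, t=0
r=41, s=0, t=1
q=1: r=21, s=1, t=-1   [62*(1) + 41*(-1) = 21]
q=1: r=20, s=-1, t=2   [62*(-1) + 41*(2) = 20]
q=1: r=1, s=2, t=-3   [62*(2) + 41*(-3) = 1]
q=20: r=0, s=-41, t=62   [62*(-41) + 41*(62) = 0]
GCD = 1 with t = -3, so 41*(-3) ≡ 1 (mod 62)
Inverse = -3 mod 62 = 59
Check: 41 * 59 = 2419 ≡ 1 (mod 62)

41^(-1) ≡ 59 (mod 62)


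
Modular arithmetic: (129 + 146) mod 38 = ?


129 + 146 = 275
275 mod 38 = 9


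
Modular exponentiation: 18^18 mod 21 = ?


18^1 mod 21 = 18
18^2 mod 21 = 9
18^3 mod 21 = 15
18^4 mod 21 = 18
18^5 mod 21 = 9
18^6 mod 21 = 15
18^7 mod 21 = 18
18^8 mod 21 = 9
18^9 mod 21 = 15
18^10 mod 21 = 18
18^11 mod 21 = 9
18^12 mod 21 = 15
18^13 mod 21 = 18
18^14 mod 21 = 9
18^15 mod 21 = 15
18^16 mod 21 = 18
18^17 mod 21 = 9
18^18 mod 21 = 15


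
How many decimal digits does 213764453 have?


213764453 has 9 digits in base 10
floor(log10(213764453)) + 1 = floor(8.3299) + 1 = 9

9 digits (base 10)


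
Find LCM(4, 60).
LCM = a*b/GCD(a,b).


GCD(4, 60) = 4
LCM = 4*60/4 = 240/4 = 60

LCM = 60


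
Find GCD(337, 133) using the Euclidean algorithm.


337 = 2 * 133 + 71
133 = 1 * 71 + 62
71 = 1 * 62 + 9
62 = 6 * 9 + 8
9 = 1 * 8 + 1
8 = 8 * 1 + 0
GCD = 1


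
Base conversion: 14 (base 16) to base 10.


14 (base 16) = 20 (decimal)
20 (decimal) = 20 (base 10)


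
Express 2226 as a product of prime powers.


2226 / 2 = 1113
1113 / 3 = 371
371 / 7 = 53
53 / 53 = 1
2226 = 2 × 3 × 7 × 53


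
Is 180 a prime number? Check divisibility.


180 / 2 = 90 (exact division)
180 is NOT prime.

No, 180 is not prime


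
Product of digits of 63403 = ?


6 × 3 × 4 × 0 × 3 = 0


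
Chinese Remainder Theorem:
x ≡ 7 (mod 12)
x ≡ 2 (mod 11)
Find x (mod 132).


M = 12*11 = 132
M1 = M/12 = 11, M2 = M/11 = 12
M1^(-1) mod 12 = 11, M2^(-1) mod 11 = 1
x = 7*11*11 + 2*12*1 = 871
871 mod 132 = 79
Check: 79 mod 12 = 7 ✓, 79 mod 11 = 2 ✓

x ≡ 79 (mod 132)


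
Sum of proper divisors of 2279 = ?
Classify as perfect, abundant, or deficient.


Proper divisors: 1, 43, 53
Sum = 1 + 43 + 53 = 97
97 < 2279 → deficient

s(2279) = 97 (deficient)


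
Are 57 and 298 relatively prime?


Euclidean algorithm:
298 = 5 * 57 + 13
57 = 4 * 13 + 5
13 = 2 * 5 + 3
5 = 1 * 3 + 2
3 = 1 * 2 + 1
2 = 2 * 1 + 0
GCD(57, 298) = 1

Yes, coprime (GCD = 1)


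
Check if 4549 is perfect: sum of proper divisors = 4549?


Proper divisors of 4549: 1
Sum = 1 = 1

No, 4549 is not perfect (1 ≠ 4549)


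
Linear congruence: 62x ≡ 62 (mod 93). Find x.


GCD(62, 93) = 31 divides 62
Divide: 2x ≡ 2 (mod 3)
x ≡ 1 (mod 3)


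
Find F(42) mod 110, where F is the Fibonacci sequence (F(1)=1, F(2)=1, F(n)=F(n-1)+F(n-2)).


F(k) mod 110 for k=1..42:
1, 1, 2, 3, 5, 8, 13, 21, 34, 55, 89, 34, 13, 47, 60, 107, 57, 54, 1, 55, 56, 1, 57, 58, 5, 63, 68, 21, 89, 0, 89, 89, 68, 47, 5, 52, 57, 109, 56, 55, 1, 56
F(42) mod 110 = 56


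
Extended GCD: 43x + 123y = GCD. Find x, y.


Tabular extended Euclidean (each row: r = 43*s + 123*t):
r=43, s=1, t=0
r=123, s=0, t=1
q=0: r=43, s=1, t=0   [43*(1) + 123*(0) = 43]
q=2: r=37, s=-2, t=1   [43*(-2) + 123*(1) = 37]
q=1: r=6, s=3, t=-1   [43*(3) + 123*(-1) = 6]
q=6: r=1, s=-20, t=7   [43*(-20) + 123*(7) = 1]
q=6: r=0, s=123, t=-43   [43*(123) + 123*(-43) = 0]
GCD = 1; from the row with r=1: x=-20, y=7
Check: 43*(-20) + 123*(7) = -860 + 861 = 1

GCD = 1, x = -20, y = 7


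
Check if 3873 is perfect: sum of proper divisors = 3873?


Proper divisors of 3873: 1, 3, 1291
Sum = 1 + 3 + 1291 = 1295

No, 3873 is not perfect (1295 ≠ 3873)


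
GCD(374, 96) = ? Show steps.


374 = 3 * 96 + 86
96 = 1 * 86 + 10
86 = 8 * 10 + 6
10 = 1 * 6 + 4
6 = 1 * 4 + 2
4 = 2 * 2 + 0
GCD = 2


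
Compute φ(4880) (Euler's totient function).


4880 = 2^4 × 5 × 61
Prime factors: 2, 5, 61
φ(4880) = 4880 × (1-1/2) × (1-1/5) × (1-1/61)
= 4880 × 1/2 × 4/5 × 60/61 = 1920

φ(4880) = 1920


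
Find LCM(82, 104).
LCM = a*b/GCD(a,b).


GCD(82, 104) = 2
LCM = 82*104/2 = 8528/2 = 4264

LCM = 4264


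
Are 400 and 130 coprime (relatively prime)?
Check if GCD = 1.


Euclidean algorithm:
400 = 3 * 130 + 10
130 = 13 * 10 + 0
GCD(400, 130) = 10

No, not coprime (GCD = 10)


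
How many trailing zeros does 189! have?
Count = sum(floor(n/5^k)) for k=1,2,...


floor(189/5) = 37
floor(189/25) = 7
floor(189/125) = 1
Total = 45

45 trailing zeros


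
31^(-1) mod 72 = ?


Use the extended Euclidean algorithm on (72, 31); each row r = 72*s + 31*t:
r=72, s=1, t=0
r=31, s=0, t=1
q=2: r=10, s=1, t=-2   [72*(1) + 31*(-2) = 10]
q=3: r=1, s=-3, t=7   [72*(-3) + 31*(7) = 1]
q=10: r=0, s=31, t=-72   [72*(31) + 31*(-72) = 0]
GCD = 1 with t = 7, so 31*(7) ≡ 1 (mod 72)
Inverse = 7 mod 72 = 7
Check: 31 * 7 = 217 ≡ 1 (mod 72)

31^(-1) ≡ 7 (mod 72)


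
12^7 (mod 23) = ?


12^1 mod 23 = 12
12^2 mod 23 = 6
12^3 mod 23 = 3
12^4 mod 23 = 13
12^5 mod 23 = 18
12^6 mod 23 = 9
12^7 mod 23 = 16


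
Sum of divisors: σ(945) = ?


Divisors of 945: 1, 3, 5, 7, 9, 15, 21, 27, 35, 45, 63, 105, 135, 189, 315, 945
Sum = 1 + 3 + 5 + 7 + 9 + 15 + 21 + 27 + 35 + 45 + 63 + 105 + 135 + 189 + 315 + 945 = 1920

σ(945) = 1920


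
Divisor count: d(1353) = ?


1353 = 3^1 × 11^1 × 41^1
d(1353) = (1+1) × (1+1) × (1+1) = 8

8 divisors


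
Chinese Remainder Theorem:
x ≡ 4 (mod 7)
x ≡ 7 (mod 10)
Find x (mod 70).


M = 7*10 = 70
M1 = M/7 = 10, M2 = M/10 = 7
M1^(-1) mod 7 = 5, M2^(-1) mod 10 = 3
x = 4*10*5 + 7*7*3 = 347
347 mod 70 = 67
Check: 67 mod 7 = 4 ✓, 67 mod 10 = 7 ✓

x ≡ 67 (mod 70)


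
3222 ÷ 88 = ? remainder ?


3222 = 88 * 36 + 54
Check: 3168 + 54 = 3222

q = 36, r = 54


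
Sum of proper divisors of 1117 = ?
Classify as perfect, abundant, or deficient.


Proper divisors: 1
Sum = 1 = 1
1 < 1117 → deficient

s(1117) = 1 (deficient)


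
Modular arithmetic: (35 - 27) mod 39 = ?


35 - 27 = 8
8 mod 39 = 8


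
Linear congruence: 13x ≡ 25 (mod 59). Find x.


GCD(13, 59) = 1, unique solution
a^(-1) mod 59 = 50
x = 50 * 25 mod 59 = 11

x ≡ 11 (mod 59)


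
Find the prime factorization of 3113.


3113 / 11 = 283
283 / 283 = 1
3113 = 11 × 283


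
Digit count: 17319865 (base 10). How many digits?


17319865 has 8 digits in base 10
floor(log10(17319865)) + 1 = floor(7.2385) + 1 = 8

8 digits (base 10)


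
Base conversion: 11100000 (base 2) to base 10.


11100000 (base 2) = 224 (decimal)
224 (decimal) = 224 (base 10)


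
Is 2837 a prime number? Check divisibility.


Check divisors up to sqrt(2837) = 53.2635
No divisors found.
2837 is prime.

Yes, 2837 is prime


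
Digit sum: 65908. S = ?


6 + 5 + 9 + 0 + 8 = 28


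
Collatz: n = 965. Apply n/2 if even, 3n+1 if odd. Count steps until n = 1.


965 → 2896 → 1448 → 724 → 362 → 181 → 544 → 272 → 136 → 68 → 34 → 17 → 52 → 26 → 13 → 40 → 20 → 10 → 5 → 16 → 8 → 4 → 2 → 1
Total steps = 23

23 steps


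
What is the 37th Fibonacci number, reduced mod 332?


F(k) mod 332 for k=1..37:
1, 1, 2, 3, 5, 8, 13, 21, 34, 55, 89, 144, 233, 45, 278, 323, 269, 260, 197, 125, 322, 115, 105, 220, 325, 213, 206, 87, 293, 48, 9, 57, 66, 123, 189, 312, 169
F(37) mod 332 = 169


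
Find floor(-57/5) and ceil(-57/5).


-57/5 = -11.4000
floor = -12
ceil = -11

floor = -12, ceil = -11


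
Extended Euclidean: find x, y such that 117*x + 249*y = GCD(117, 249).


Tabular extended Euclidean (each row: r = 117*s + 249*t):
r=117, s=1, t=0
r=249, s=0, t=1
q=0: r=117, s=1, t=0   [117*(1) + 249*(0) = 117]
q=2: r=15, s=-2, t=1   [117*(-2) + 249*(1) = 15]
q=7: r=12, s=15, t=-7   [117*(15) + 249*(-7) = 12]
q=1: r=3, s=-17, t=8   [117*(-17) + 249*(8) = 3]
q=4: r=0, s=83, t=-39   [117*(83) + 249*(-39) = 0]
GCD = 3; from the row with r=3: x=-17, y=8
Check: 117*(-17) + 249*(8) = -1989 + 1992 = 3

GCD = 3, x = -17, y = 8


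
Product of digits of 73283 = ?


7 × 3 × 2 × 8 × 3 = 1008


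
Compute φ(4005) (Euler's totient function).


4005 = 3^2 × 5 × 89
Prime factors: 3, 5, 89
φ(4005) = 4005 × (1-1/3) × (1-1/5) × (1-1/89)
= 4005 × 2/3 × 4/5 × 88/89 = 2112

φ(4005) = 2112


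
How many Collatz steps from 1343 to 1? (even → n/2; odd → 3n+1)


1343 → 4030 → 2015 → 6046 → 3023 → 9070 → 4535 → 13606 → 6803 → 20410 → 10205 → 30616 → 15308 → 7654 → 3827 → 11482 → 5741 → 17224 → 8612 → 4306 → 2153 → 6460 → 3230 → 1615 → 4846 → 2423 → 7270 → 3635 → 10906 → 5453 → 16360 → 8180 → 4090 → 2045 → 6136 → 3068 → 1534 → 767 → 2302 → 1151 → 3454 → 1727 → 5182 → 2591 → 7774 → 3887 → 11662 → 5831 → 17494 → 8747 → 26242 → 13121 → 39364 → 19682 → 9841 → 29524 → 14762 → 7381 → 22144 → 11072 → 5536 → 2768 → 1384 → 692 → 346 → 173 → 520 → 260 → 130 → 65 → 196 → 98 → 49 → 148 → 74 → 37 → 112 → 56 → 28 → 14 → 7 → 22 → 11 → 34 → 17 → 52 → 26 → 13 → 40 → 20 → 10 → 5 → 16 → 8 → 4 → 2 → 1
Total steps = 96

96 steps


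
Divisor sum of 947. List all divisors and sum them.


Divisors of 947: 1, 947
Sum = 1 + 947 = 948

σ(947) = 948


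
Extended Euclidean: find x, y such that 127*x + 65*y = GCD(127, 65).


Tabular extended Euclidean (each row: r = 127*s + 65*t):
r=127, s=1, t=0
r=65, s=0, t=1
q=1: r=62, s=1, t=-1   [127*(1) + 65*(-1) = 62]
q=1: r=3, s=-1, t=2   [127*(-1) + 65*(2) = 3]
q=20: r=2, s=21, t=-41   [127*(21) + 65*(-41) = 2]
q=1: r=1, s=-22, t=43   [127*(-22) + 65*(43) = 1]
q=2: r=0, s=65, t=-127   [127*(65) + 65*(-127) = 0]
GCD = 1; from the row with r=1: x=-22, y=43
Check: 127*(-22) + 65*(43) = -2794 + 2795 = 1

GCD = 1, x = -22, y = 43


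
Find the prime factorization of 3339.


3339 / 3 = 1113
1113 / 3 = 371
371 / 7 = 53
53 / 53 = 1
3339 = 3^2 × 7 × 53


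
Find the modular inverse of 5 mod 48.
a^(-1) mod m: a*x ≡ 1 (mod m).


Use the extended Euclidean algorithm on (48, 5); each row r = 48*s + 5*t:
r=48, s=1, t=0
r=5, s=0, t=1
q=9: r=3, s=1, t=-9   [48*(1) + 5*(-9) = 3]
q=1: r=2, s=-1, t=10   [48*(-1) + 5*(10) = 2]
q=1: r=1, s=2, t=-19   [48*(2) + 5*(-19) = 1]
q=2: r=0, s=-5, t=48   [48*(-5) + 5*(48) = 0]
GCD = 1 with t = -19, so 5*(-19) ≡ 1 (mod 48)
Inverse = -19 mod 48 = 29
Check: 5 * 29 = 145 ≡ 1 (mod 48)

5^(-1) ≡ 29 (mod 48)


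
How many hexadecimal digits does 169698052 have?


169698052 in base 16 = A1D6304
Number of digits = 7

7 digits (base 16)


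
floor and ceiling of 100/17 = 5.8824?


100/17 = 5.8824
floor = 5
ceil = 6

floor = 5, ceil = 6


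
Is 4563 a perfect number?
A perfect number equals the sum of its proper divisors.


Proper divisors of 4563: 1, 3, 9, 13, 27, 39, 117, 169, 351, 507, 1521
Sum = 1 + 3 + 9 + 13 + 27 + 39 + 117 + 169 + 351 + 507 + 1521 = 2757

No, 4563 is not perfect (2757 ≠ 4563)


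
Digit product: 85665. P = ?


8 × 5 × 6 × 6 × 5 = 7200


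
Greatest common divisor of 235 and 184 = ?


235 = 1 * 184 + 51
184 = 3 * 51 + 31
51 = 1 * 31 + 20
31 = 1 * 20 + 11
20 = 1 * 11 + 9
11 = 1 * 9 + 2
9 = 4 * 2 + 1
2 = 2 * 1 + 0
GCD = 1


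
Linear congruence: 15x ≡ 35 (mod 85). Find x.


GCD(15, 85) = 5 divides 35
Divide: 3x ≡ 7 (mod 17)
x ≡ 8 (mod 17)


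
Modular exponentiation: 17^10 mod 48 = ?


17^1 mod 48 = 17
17^2 mod 48 = 1
17^3 mod 48 = 17
17^4 mod 48 = 1
17^5 mod 48 = 17
17^6 mod 48 = 1
17^7 mod 48 = 17
17^8 mod 48 = 1
17^9 mod 48 = 17
17^10 mod 48 = 1


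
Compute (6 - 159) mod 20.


6 - 159 = -153
-153 mod 20 = 7


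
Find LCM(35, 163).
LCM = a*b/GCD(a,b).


GCD(35, 163) = 1
LCM = 35*163/1 = 5705/1 = 5705

LCM = 5705


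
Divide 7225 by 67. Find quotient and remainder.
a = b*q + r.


7225 = 67 * 107 + 56
Check: 7169 + 56 = 7225

q = 107, r = 56


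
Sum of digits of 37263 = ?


3 + 7 + 2 + 6 + 3 = 21


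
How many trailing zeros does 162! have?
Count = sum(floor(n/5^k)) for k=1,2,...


floor(162/5) = 32
floor(162/25) = 6
floor(162/125) = 1
Total = 39

39 trailing zeros


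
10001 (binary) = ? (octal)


10001 (base 2) = 17 (decimal)
17 (decimal) = 21 (base 8)


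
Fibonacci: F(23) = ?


Sequence: 1, 1, 2, 3, 5, 8, 13, 21, 34, 55, 89, 144, 233, 377, 610, 987, 1597, 2584, 4181, 6765, 10946, 17711, 28657
F(23) = 28657


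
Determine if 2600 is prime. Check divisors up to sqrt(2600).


2600 / 2 = 1300 (exact division)
2600 is NOT prime.

No, 2600 is not prime


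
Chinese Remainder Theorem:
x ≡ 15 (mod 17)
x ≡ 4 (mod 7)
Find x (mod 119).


M = 17*7 = 119
M1 = M/17 = 7, M2 = M/7 = 17
M1^(-1) mod 17 = 5, M2^(-1) mod 7 = 5
x = 15*7*5 + 4*17*5 = 865
865 mod 119 = 32
Check: 32 mod 17 = 15 ✓, 32 mod 7 = 4 ✓

x ≡ 32 (mod 119)


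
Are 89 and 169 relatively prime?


Euclidean algorithm:
169 = 1 * 89 + 80
89 = 1 * 80 + 9
80 = 8 * 9 + 8
9 = 1 * 8 + 1
8 = 8 * 1 + 0
GCD(89, 169) = 1

Yes, coprime (GCD = 1)


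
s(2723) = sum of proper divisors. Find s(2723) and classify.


Proper divisors: 1, 7, 389
Sum = 1 + 7 + 389 = 397
397 < 2723 → deficient

s(2723) = 397 (deficient)


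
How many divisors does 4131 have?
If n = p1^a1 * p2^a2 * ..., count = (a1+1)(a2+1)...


4131 = 3^5 × 17^1
d(4131) = (5+1) × (1+1) = 12

12 divisors


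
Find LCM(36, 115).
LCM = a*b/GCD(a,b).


GCD(36, 115) = 1
LCM = 36*115/1 = 4140/1 = 4140

LCM = 4140


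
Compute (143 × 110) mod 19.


143 × 110 = 15730
15730 mod 19 = 17


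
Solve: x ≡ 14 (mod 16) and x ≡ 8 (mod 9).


M = 16*9 = 144
M1 = M/16 = 9, M2 = M/9 = 16
M1^(-1) mod 16 = 9, M2^(-1) mod 9 = 4
x = 14*9*9 + 8*16*4 = 1646
1646 mod 144 = 62
Check: 62 mod 16 = 14 ✓, 62 mod 9 = 8 ✓

x ≡ 62 (mod 144)


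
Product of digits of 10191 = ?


1 × 0 × 1 × 9 × 1 = 0


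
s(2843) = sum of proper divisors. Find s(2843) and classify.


Proper divisors: 1
Sum = 1 = 1
1 < 2843 → deficient

s(2843) = 1 (deficient)


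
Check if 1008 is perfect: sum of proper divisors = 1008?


Proper divisors of 1008: 1, 2, 3, 4, 6, 7, 8, 9, 12, 14, 16, 18, 21, 24, 28, 36, 42, 48, 56, 63, 72, 84, 112, 126, 144, 168, 252, 336, 504
Sum = 1 + 2 + 3 + 4 + 6 + 7 + 8 + 9 + 12 + 14 + 16 + 18 + 21 + 24 + 28 + 36 + 42 + 48 + 56 + 63 + 72 + 84 + 112 + 126 + 144 + 168 + 252 + 336 + 504 = 2216

No, 1008 is not perfect (2216 ≠ 1008)


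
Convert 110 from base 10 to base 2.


110 (base 10) = 110 (decimal)
110 (decimal) = 1101110 (base 2)


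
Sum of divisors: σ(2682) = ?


Divisors of 2682: 1, 2, 3, 6, 9, 18, 149, 298, 447, 894, 1341, 2682
Sum = 1 + 2 + 3 + 6 + 9 + 18 + 149 + 298 + 447 + 894 + 1341 + 2682 = 5850

σ(2682) = 5850


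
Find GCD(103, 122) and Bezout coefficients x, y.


Tabular extended Euclidean (each row: r = 103*s + 122*t):
r=103, s=1, t=0
r=122, s=0, t=1
q=0: r=103, s=1, t=0   [103*(1) + 122*(0) = 103]
q=1: r=19, s=-1, t=1   [103*(-1) + 122*(1) = 19]
q=5: r=8, s=6, t=-5   [103*(6) + 122*(-5) = 8]
q=2: r=3, s=-13, t=11   [103*(-13) + 122*(11) = 3]
q=2: r=2, s=32, t=-27   [103*(32) + 122*(-27) = 2]
q=1: r=1, s=-45, t=38   [103*(-45) + 122*(38) = 1]
q=2: r=0, s=122, t=-103   [103*(122) + 122*(-103) = 0]
GCD = 1; from the row with r=1: x=-45, y=38
Check: 103*(-45) + 122*(38) = -4635 + 4636 = 1

GCD = 1, x = -45, y = 38


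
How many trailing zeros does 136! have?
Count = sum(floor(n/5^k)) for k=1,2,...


floor(136/5) = 27
floor(136/25) = 5
floor(136/125) = 1
Total = 33

33 trailing zeros


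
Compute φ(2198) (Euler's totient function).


2198 = 2 × 7 × 157
Prime factors: 2, 7, 157
φ(2198) = 2198 × (1-1/2) × (1-1/7) × (1-1/157)
= 2198 × 1/2 × 6/7 × 156/157 = 936

φ(2198) = 936


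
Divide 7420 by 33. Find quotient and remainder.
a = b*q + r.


7420 = 33 * 224 + 28
Check: 7392 + 28 = 7420

q = 224, r = 28


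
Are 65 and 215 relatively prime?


Euclidean algorithm:
215 = 3 * 65 + 20
65 = 3 * 20 + 5
20 = 4 * 5 + 0
GCD(65, 215) = 5

No, not coprime (GCD = 5)


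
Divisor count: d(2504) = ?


2504 = 2^3 × 313^1
d(2504) = (3+1) × (1+1) = 8

8 divisors


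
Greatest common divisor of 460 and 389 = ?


460 = 1 * 389 + 71
389 = 5 * 71 + 34
71 = 2 * 34 + 3
34 = 11 * 3 + 1
3 = 3 * 1 + 0
GCD = 1


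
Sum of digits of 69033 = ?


6 + 9 + 0 + 3 + 3 = 21


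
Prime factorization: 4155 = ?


4155 / 3 = 1385
1385 / 5 = 277
277 / 277 = 1
4155 = 3 × 5 × 277


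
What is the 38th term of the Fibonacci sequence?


Sequence: 1, 1, 2, 3, 5, 8, 13, 21, 34, 55, 89, 144, 233, 377, 610, 987, 1597, 2584, 4181, 6765, 10946, 17711, 28657, 46368, 75025, 121393, 196418, 317811, 514229, 832040, 1346269, 2178309, 3524578, 5702887, 9227465, 14930352, 24157817, 39088169
F(38) = 39088169


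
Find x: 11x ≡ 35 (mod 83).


GCD(11, 83) = 1, unique solution
a^(-1) mod 83 = 68
x = 68 * 35 mod 83 = 56

x ≡ 56 (mod 83)


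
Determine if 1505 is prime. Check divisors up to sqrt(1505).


1505 / 5 = 301 (exact division)
1505 is NOT prime.

No, 1505 is not prime


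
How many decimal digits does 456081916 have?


456081916 has 9 digits in base 10
floor(log10(456081916)) + 1 = floor(8.6590) + 1 = 9

9 digits (base 10)


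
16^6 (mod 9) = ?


16^1 mod 9 = 7
16^2 mod 9 = 4
16^3 mod 9 = 1
16^4 mod 9 = 7
16^5 mod 9 = 4
16^6 mod 9 = 1


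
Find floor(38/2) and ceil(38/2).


38/2 = 19.0000
floor = 19
ceil = 19

floor = 19, ceil = 19


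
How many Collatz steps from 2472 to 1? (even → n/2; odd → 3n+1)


2472 → 1236 → 618 → 309 → 928 → 464 → 232 → 116 → 58 → 29 → 88 → 44 → 22 → 11 → 34 → 17 → 52 → 26 → 13 → 40 → 20 → 10 → 5 → 16 → 8 → 4 → 2 → 1
Total steps = 27

27 steps


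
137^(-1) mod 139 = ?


Use the extended Euclidean algorithm on (139, 137); each row r = 139*s + 137*t:
r=139, s=1, t=0
r=137, s=0, t=1
q=1: r=2, s=1, t=-1   [139*(1) + 137*(-1) = 2]
q=68: r=1, s=-68, t=69   [139*(-68) + 137*(69) = 1]
q=2: r=0, s=137, t=-139   [139*(137) + 137*(-139) = 0]
GCD = 1 with t = 69, so 137*(69) ≡ 1 (mod 139)
Inverse = 69 mod 139 = 69
Check: 137 * 69 = 9453 ≡ 1 (mod 139)

137^(-1) ≡ 69 (mod 139)


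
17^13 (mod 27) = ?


17^1 mod 27 = 17
17^2 mod 27 = 19
17^3 mod 27 = 26
17^4 mod 27 = 10
17^5 mod 27 = 8
17^6 mod 27 = 1
17^7 mod 27 = 17
17^8 mod 27 = 19
17^9 mod 27 = 26
17^10 mod 27 = 10
17^11 mod 27 = 8
17^12 mod 27 = 1
17^13 mod 27 = 17


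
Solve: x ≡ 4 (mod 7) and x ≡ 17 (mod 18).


M = 7*18 = 126
M1 = M/7 = 18, M2 = M/18 = 7
M1^(-1) mod 7 = 2, M2^(-1) mod 18 = 13
x = 4*18*2 + 17*7*13 = 1691
1691 mod 126 = 53
Check: 53 mod 7 = 4 ✓, 53 mod 18 = 17 ✓

x ≡ 53 (mod 126)


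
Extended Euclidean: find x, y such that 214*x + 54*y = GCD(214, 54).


Tabular extended Euclidean (each row: r = 214*s + 54*t):
r=214, s=1, t=0
r=54, s=0, t=1
q=3: r=52, s=1, t=-3   [214*(1) + 54*(-3) = 52]
q=1: r=2, s=-1, t=4   [214*(-1) + 54*(4) = 2]
q=26: r=0, s=27, t=-107   [214*(27) + 54*(-107) = 0]
GCD = 2; from the row with r=2: x=-1, y=4
Check: 214*(-1) + 54*(4) = -214 + 216 = 2

GCD = 2, x = -1, y = 4


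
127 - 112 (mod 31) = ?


127 - 112 = 15
15 mod 31 = 15


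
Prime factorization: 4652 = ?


4652 / 2 = 2326
2326 / 2 = 1163
1163 / 1163 = 1
4652 = 2^2 × 1163


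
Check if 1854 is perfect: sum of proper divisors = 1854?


Proper divisors of 1854: 1, 2, 3, 6, 9, 18, 103, 206, 309, 618, 927
Sum = 1 + 2 + 3 + 6 + 9 + 18 + 103 + 206 + 309 + 618 + 927 = 2202

No, 1854 is not perfect (2202 ≠ 1854)


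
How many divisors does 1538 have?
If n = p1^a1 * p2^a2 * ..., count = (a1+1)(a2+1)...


1538 = 2^1 × 769^1
d(1538) = (1+1) × (1+1) = 4

4 divisors


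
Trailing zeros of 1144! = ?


floor(1144/5) = 228
floor(1144/25) = 45
floor(1144/125) = 9
floor(1144/625) = 1
Total = 283

283 trailing zeros


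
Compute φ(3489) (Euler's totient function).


3489 = 3 × 1163
Prime factors: 3, 1163
φ(3489) = 3489 × (1-1/3) × (1-1/1163)
= 3489 × 2/3 × 1162/1163 = 2324

φ(3489) = 2324


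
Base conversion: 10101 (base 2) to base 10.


10101 (base 2) = 21 (decimal)
21 (decimal) = 21 (base 10)


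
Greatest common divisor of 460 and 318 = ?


460 = 1 * 318 + 142
318 = 2 * 142 + 34
142 = 4 * 34 + 6
34 = 5 * 6 + 4
6 = 1 * 4 + 2
4 = 2 * 2 + 0
GCD = 2


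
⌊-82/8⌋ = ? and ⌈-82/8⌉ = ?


-82/8 = -10.2500
floor = -11
ceil = -10

floor = -11, ceil = -10


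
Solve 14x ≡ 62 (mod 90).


GCD(14, 90) = 2 divides 62
Divide: 7x ≡ 31 (mod 45)
x ≡ 43 (mod 45)


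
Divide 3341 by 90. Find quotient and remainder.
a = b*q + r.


3341 = 90 * 37 + 11
Check: 3330 + 11 = 3341

q = 37, r = 11


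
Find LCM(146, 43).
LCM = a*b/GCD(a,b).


GCD(146, 43) = 1
LCM = 146*43/1 = 6278/1 = 6278

LCM = 6278


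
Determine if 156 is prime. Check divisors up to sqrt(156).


156 / 2 = 78 (exact division)
156 is NOT prime.

No, 156 is not prime


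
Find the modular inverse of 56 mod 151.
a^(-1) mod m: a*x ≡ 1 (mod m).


Use the extended Euclidean algorithm on (151, 56); each row r = 151*s + 56*t:
r=151, s=1, t=0
r=56, s=0, t=1
q=2: r=39, s=1, t=-2   [151*(1) + 56*(-2) = 39]
q=1: r=17, s=-1, t=3   [151*(-1) + 56*(3) = 17]
q=2: r=5, s=3, t=-8   [151*(3) + 56*(-8) = 5]
q=3: r=2, s=-10, t=27   [151*(-10) + 56*(27) = 2]
q=2: r=1, s=23, t=-62   [151*(23) + 56*(-62) = 1]
q=2: r=0, s=-56, t=151   [151*(-56) + 56*(151) = 0]
GCD = 1 with t = -62, so 56*(-62) ≡ 1 (mod 151)
Inverse = -62 mod 151 = 89
Check: 56 * 89 = 4984 ≡ 1 (mod 151)

56^(-1) ≡ 89 (mod 151)


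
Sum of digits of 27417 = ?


2 + 7 + 4 + 1 + 7 = 21


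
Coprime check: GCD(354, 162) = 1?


Euclidean algorithm:
354 = 2 * 162 + 30
162 = 5 * 30 + 12
30 = 2 * 12 + 6
12 = 2 * 6 + 0
GCD(354, 162) = 6

No, not coprime (GCD = 6)


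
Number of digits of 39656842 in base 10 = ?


39656842 has 8 digits in base 10
floor(log10(39656842)) + 1 = floor(7.5983) + 1 = 8

8 digits (base 10)


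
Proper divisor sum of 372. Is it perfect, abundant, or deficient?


Proper divisors: 1, 2, 3, 4, 6, 12, 31, 62, 93, 124, 186
Sum = 1 + 2 + 3 + 4 + 6 + 12 + 31 + 62 + 93 + 124 + 186 = 524
524 > 372 → abundant

s(372) = 524 (abundant)


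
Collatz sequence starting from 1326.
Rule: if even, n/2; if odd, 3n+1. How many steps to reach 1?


1326 → 663 → 1990 → 995 → 2986 → 1493 → 4480 → 2240 → 1120 → 560 → 280 → 140 → 70 → 35 → 106 → 53 → 160 → 80 → 40 → 20 → 10 → 5 → 16 → 8 → 4 → 2 → 1
Total steps = 26

26 steps


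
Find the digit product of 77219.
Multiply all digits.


7 × 7 × 2 × 1 × 9 = 882


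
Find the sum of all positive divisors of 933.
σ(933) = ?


Divisors of 933: 1, 3, 311, 933
Sum = 1 + 3 + 311 + 933 = 1248

σ(933) = 1248


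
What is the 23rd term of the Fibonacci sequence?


Sequence: 1, 1, 2, 3, 5, 8, 13, 21, 34, 55, 89, 144, 233, 377, 610, 987, 1597, 2584, 4181, 6765, 10946, 17711, 28657
F(23) = 28657


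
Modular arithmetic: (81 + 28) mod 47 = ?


81 + 28 = 109
109 mod 47 = 15


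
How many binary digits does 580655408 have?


580655408 in base 2 = 100010100111000001100100110000
Number of digits = 30

30 digits (base 2)


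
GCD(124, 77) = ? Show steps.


124 = 1 * 77 + 47
77 = 1 * 47 + 30
47 = 1 * 30 + 17
30 = 1 * 17 + 13
17 = 1 * 13 + 4
13 = 3 * 4 + 1
4 = 4 * 1 + 0
GCD = 1


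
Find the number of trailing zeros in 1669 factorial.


floor(1669/5) = 333
floor(1669/25) = 66
floor(1669/125) = 13
floor(1669/625) = 2
Total = 414

414 trailing zeros
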